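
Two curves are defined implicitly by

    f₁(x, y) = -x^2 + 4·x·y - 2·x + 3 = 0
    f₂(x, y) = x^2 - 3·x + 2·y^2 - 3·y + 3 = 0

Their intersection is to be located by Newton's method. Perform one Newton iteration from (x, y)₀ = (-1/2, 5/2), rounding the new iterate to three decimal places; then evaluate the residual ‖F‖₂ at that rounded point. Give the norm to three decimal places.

4.704

At (-1/2, 5/2): F = (-1.250, 9.750).
Jacobian J = [[-2·x + 4·y - 2, 4·x], [2·x - 3, 4·y - 3]].
At the point, J = [[9.000, -2.000], [-4.000, 7.000]] (det J = 55.000).
Solving J·Δ = −F gives Δ = (-0.195, -1.505).
Then the next iterate is (x, y)₁ = (-0.695, 0.995).
Re-evaluating at (-0.695, 0.995): F = (1.14088, 4.56308), so ‖F‖₂ = 4.704.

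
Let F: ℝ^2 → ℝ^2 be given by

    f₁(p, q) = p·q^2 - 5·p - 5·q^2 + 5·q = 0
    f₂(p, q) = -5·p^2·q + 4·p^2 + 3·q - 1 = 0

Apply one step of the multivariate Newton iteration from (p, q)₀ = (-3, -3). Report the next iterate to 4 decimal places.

At (-3, -3): F = (-72.0000, 161.0000).
Jacobian J = [[q^2 - 5, 2·p·q - 10·q + 5], [-10·p·q + 8·p, -5·p^2 + 3]].
At the point, J = [[4.0000, 53.0000], [-114.0000, -42.0000]] (det J = 5874.0000).
Solving J·Δ = −F gives Δ = (0.9379, 1.2877).
Then the next iterate is (p, q)₁ = (-2.0621, -1.7123).

(-2.0621, -1.7123)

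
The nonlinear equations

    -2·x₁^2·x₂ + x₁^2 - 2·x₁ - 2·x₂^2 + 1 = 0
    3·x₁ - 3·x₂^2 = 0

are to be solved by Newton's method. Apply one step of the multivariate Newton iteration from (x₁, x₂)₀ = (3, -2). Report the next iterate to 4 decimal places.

(2.0328, -1.5082)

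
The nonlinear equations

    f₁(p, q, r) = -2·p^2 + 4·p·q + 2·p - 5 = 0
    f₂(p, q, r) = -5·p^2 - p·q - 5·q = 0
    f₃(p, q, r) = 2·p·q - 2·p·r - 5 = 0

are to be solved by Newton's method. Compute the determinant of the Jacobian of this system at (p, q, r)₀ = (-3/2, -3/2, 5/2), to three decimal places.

276.000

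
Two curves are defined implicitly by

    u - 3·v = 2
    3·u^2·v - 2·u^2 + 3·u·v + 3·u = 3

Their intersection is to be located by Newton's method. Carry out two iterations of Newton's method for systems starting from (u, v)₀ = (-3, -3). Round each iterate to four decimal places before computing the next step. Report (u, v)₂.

(-1.0651, -1.0217)

At (-3, -3): F = (4.0000, -84.0000).
Jacobian J = [[1, -3], [6·u·v - 4·u + 3·v + 3, 3·u^2 + 3·u]].
At the point, J = [[1.0000, -3.0000], [60.0000, 18.0000]] (det J = 198.0000).
Solving J·Δ = −F gives Δ = (0.9091, 1.6364).
Then the next iterate is (u, v)₁ = (-2.0909, -1.3636).
Round to (-2.0909, -1.3636) and repeat: F = (-0.0001, -27.347388), J = [[1.0000, -3.0000], [24.379707, 6.842888]].
Δ = (1.0258, 0.3419), so (u, v)₂ = (-1.0651, -1.0217).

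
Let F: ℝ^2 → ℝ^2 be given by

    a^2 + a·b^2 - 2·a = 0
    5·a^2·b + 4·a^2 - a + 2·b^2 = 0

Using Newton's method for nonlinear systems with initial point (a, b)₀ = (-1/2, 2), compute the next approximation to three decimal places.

At (-1/2, 2): F = (-0.750, 12.000).
Jacobian J = [[2·a + b^2 - 2, 2·a·b], [10·a·b + 8·a - 1, 5·a^2 + 4·b]].
At the point, J = [[1.000, -2.000], [-15.000, 9.250]] (det J = -20.750).
Solving J·Δ = −F gives Δ = (0.822, 0.036).
Then the next iterate is (a, b)₁ = (0.322, 2.036).

(0.322, 2.036)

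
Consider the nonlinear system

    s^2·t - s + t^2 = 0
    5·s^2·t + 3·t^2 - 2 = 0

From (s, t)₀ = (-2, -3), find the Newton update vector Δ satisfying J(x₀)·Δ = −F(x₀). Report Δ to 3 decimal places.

(0.507, 2.289)

At (-2, -3): F = (-1.000, -35.000).
Jacobian J = [[2·s·t - 1, s^2 + 2·t], [10·s·t, 5·s^2 + 6·t]].
At the point, J = [[11.000, -2.000], [60.000, 2.000]] (det J = 142.000).
Solving J·Δ = −F gives Δ = (0.507, 2.289).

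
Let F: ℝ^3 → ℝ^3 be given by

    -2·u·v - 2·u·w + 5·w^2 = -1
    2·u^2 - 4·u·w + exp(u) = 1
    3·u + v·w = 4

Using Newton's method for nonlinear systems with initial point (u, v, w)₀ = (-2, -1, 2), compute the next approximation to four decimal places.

(-1.3988, 3.2483, 0.3004)

At (-2, -1, 2): F = (25.0000, 23.135335, -12.0000).
Jacobian J = [[-2·v - 2·w, -2·u, -2·u + 10·w], [4·u - 4·w + exp(u), 0, -4·u], [3, w, v]].
At the point, J = [[-2.0000, 4.0000, 24.0000], [-15.864665, 0.0000, 8.0000], [3.0000, 2.0000, -1.0000]] (det J = -696.962565).
Solving J·Δ = −F gives Δ = (0.6012, 4.2483, -1.6996).
Then the next iterate is (u, v, w)₁ = (-1.3988, 3.2483, 0.3004).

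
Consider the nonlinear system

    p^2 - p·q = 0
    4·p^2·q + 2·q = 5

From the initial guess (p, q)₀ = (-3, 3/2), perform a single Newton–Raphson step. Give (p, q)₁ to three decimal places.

(-0.983, 2.042)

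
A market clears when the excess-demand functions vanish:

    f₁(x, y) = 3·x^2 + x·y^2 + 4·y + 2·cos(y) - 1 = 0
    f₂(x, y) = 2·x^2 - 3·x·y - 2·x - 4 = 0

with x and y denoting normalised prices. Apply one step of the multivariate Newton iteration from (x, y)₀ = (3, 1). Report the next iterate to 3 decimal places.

(1.698, -0.124)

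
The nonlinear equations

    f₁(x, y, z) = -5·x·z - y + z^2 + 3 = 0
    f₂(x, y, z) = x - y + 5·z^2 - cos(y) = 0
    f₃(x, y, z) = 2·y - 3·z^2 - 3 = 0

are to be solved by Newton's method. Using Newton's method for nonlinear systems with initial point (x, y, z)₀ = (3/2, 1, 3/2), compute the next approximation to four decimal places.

At (3/2, 1, 3/2): F = (-7.0000, 11.209698, -7.7500).
Jacobian J = [[-5·z, -1, -5·x + 2·z], [1, sin(y) - 1, 10·z], [0, 2, -6·z]].
At the point, J = [[-7.5000, -1.0000, -4.5000], [1.0000, -0.158529, 15.0000], [0.0000, 2.0000, -9.0000]] (det J = 196.299291).
Solving J·Δ = −F gives Δ = (-0.6114, 0.7302, -0.6988).
Then the next iterate is (x, y, z)₁ = (0.8886, 1.7302, 0.8012).

(0.8886, 1.7302, 0.8012)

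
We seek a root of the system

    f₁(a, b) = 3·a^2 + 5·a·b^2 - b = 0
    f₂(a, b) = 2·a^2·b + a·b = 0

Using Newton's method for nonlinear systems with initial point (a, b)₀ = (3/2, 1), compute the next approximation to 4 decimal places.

At (3/2, 1): F = (13.2500, 6.0000).
Jacobian J = [[6·a + 5·b^2, 10·a·b - 1], [4·a·b + b, 2·a^2 + a]].
At the point, J = [[14.0000, 14.0000], [7.0000, 6.0000]] (det J = -14.0000).
Solving J·Δ = −F gives Δ = (-0.3214, -0.6250).
Then the next iterate is (a, b)₁ = (1.1786, 0.3750).

(1.1786, 0.3750)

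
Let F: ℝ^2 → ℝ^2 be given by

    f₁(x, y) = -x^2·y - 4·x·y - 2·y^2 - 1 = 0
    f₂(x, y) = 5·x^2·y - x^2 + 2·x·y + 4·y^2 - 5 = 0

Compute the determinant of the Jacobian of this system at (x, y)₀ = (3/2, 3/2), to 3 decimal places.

45.000

J = [[-2·x·y - 4·y, -x^2 - 4·x - 4·y], [10·x·y - 2·x + 2·y, 5·x^2 + 2·x + 8·y]].
At the point, J = [[-10.500, -14.250], [22.500, 26.250]].
det J = 45.000.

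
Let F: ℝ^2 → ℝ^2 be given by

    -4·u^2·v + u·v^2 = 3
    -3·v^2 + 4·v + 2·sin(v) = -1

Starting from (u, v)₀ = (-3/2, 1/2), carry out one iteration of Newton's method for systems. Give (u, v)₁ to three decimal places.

(-2.197, -0.665)

At (-3/2, 1/2): F = (-7.875, 3.20885).
Jacobian J = [[-8·u·v + v^2, -4·u^2 + 2·u·v], [0, -6·v + 2·cos(v) + 4]].
At the point, J = [[6.250, -10.500], [0.000, 2.75517]] (det J = 17.21978).
Solving J·Δ = −F gives Δ = (-0.697, -1.165).
Then the next iterate is (u, v)₁ = (-2.197, -0.665).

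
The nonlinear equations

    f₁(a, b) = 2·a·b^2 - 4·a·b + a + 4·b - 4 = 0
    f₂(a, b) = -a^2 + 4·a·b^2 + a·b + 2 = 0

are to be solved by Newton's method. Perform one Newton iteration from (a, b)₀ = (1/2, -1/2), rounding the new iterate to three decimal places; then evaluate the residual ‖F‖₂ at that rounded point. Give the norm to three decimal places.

3.531

At (1/2, -1/2): F = (-4.250, 2.000).
Jacobian J = [[2·b^2 - 4·b + 1, 4·a·b - 4·a + 4], [-2·a + 4·b^2 + b, 8·a·b + a]].
At the point, J = [[3.500, 1.000], [-0.500, -1.500]] (det J = -4.750).
Solving J·Δ = −F gives Δ = (0.921, 1.026).
Then the next iterate is (a, b)₁ = (1.421, 0.526).
Re-evaluating at (1.421, 0.526): F = (-2.67847, 2.30083), so ‖F‖₂ = 3.531.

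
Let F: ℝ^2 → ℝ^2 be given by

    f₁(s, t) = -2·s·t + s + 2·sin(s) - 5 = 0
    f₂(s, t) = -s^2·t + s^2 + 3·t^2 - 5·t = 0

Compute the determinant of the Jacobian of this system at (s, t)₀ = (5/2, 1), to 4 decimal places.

J = [[-2·t + 2·cos(s) + 1, -2·s], [-2·s·t + 2·s, -s^2 + 6·t - 5]].
At the point, J = [[-2.602287, -5.0000], [0.0000, -5.2500]].
det J = 13.6620.

13.6620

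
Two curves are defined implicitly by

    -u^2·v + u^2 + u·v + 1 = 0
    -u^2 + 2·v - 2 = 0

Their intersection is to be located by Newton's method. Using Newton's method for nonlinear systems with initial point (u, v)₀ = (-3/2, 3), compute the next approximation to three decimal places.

(-1.177, 1.641)

At (-3/2, 3): F = (-8.000, 1.750).
Jacobian J = [[-2·u·v + 2·u + v, -u^2 + u], [-2·u, 2]].
At the point, J = [[9.000, -3.750], [3.000, 2.000]] (det J = 29.250).
Solving J·Δ = −F gives Δ = (0.323, -1.359).
Then the next iterate is (u, v)₁ = (-1.177, 1.641).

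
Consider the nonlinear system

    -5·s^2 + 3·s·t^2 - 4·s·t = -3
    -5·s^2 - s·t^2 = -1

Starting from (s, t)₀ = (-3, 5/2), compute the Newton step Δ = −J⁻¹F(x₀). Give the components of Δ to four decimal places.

(1.3604, -0.4707)

At (-3, 5/2): F = (-68.2500, -25.2500).
Jacobian J = [[-10·s + 3·t^2 - 4·t, 6·s·t - 4·s], [-10·s - t^2, -2·s·t]].
At the point, J = [[38.7500, -33.0000], [23.7500, 15.0000]] (det J = 1365.0000).
Solving J·Δ = −F gives Δ = (1.3604, -0.4707).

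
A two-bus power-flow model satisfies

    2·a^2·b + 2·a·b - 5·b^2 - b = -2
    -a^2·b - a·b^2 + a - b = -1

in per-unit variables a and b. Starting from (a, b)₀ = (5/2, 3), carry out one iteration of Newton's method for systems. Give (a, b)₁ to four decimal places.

(1.8749, 1.8147)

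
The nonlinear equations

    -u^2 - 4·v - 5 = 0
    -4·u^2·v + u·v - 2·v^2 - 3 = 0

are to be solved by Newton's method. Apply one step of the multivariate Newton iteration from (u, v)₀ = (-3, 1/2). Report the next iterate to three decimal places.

At (-3, 1/2): F = (-16.000, -23.000).
Jacobian J = [[-2·u, -4], [-8·u·v + v, -4·u^2 + u - 4·v]].
At the point, J = [[6.000, -4.000], [12.500, -41.000]] (det J = -196.000).
Solving J·Δ = −F gives Δ = (2.878, 0.316).
Then the next iterate is (u, v)₁ = (-0.122, 0.816).

(-0.122, 0.816)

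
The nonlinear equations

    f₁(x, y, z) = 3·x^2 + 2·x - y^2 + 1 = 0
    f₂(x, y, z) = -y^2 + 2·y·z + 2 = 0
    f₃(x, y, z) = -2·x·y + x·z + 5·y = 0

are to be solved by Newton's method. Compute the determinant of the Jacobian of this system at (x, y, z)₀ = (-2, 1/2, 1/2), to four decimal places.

90.5000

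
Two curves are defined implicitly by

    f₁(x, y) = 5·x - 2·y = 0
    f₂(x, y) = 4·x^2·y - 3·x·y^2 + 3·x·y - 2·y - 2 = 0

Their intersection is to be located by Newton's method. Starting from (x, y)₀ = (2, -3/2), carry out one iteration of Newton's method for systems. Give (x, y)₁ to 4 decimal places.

At (2, -3/2): F = (13.0000, -45.5000).
Jacobian J = [[5, -2], [8·x·y - 3·y^2 + 3·y, 4·x^2 - 6·x·y + 3·x - 2]].
At the point, J = [[5.0000, -2.0000], [-35.2500, 38.0000]] (det J = 119.5000).
Solving J·Δ = −F gives Δ = (-3.3724, -1.9310).
Then the next iterate is (x, y)₁ = (-1.3724, -3.4310).

(-1.3724, -3.4310)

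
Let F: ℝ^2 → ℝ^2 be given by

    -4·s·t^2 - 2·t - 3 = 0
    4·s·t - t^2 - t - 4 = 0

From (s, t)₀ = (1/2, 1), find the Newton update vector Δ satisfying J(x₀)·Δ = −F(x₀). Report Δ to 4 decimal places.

(0.6071, -1.5714)

At (1/2, 1): F = (-7.0000, -4.0000).
Jacobian J = [[-4·t^2, -8·s·t - 2], [4·t, 4·s - 2·t - 1]].
At the point, J = [[-4.0000, -6.0000], [4.0000, -1.0000]] (det J = 28.0000).
Solving J·Δ = −F gives Δ = (0.6071, -1.5714).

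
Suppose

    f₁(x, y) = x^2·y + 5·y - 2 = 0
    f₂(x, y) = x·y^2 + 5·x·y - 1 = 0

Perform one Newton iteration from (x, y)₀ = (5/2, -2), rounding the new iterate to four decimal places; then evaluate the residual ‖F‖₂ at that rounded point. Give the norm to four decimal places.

13.7538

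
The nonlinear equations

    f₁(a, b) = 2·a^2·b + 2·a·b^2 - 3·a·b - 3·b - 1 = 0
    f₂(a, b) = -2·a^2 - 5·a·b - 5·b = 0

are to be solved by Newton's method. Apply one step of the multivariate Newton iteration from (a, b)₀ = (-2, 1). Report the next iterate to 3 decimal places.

(-1.278, 1.167)

At (-2, 1): F = (6.000, -3.000).
Jacobian J = [[4·a·b + 2·b^2 - 3·b, 2·a^2 + 4·a·b - 3·a - 3], [-4·a - 5·b, -5·a - 5]].
At the point, J = [[-9.000, 3.000], [3.000, 5.000]] (det J = -54.000).
Solving J·Δ = −F gives Δ = (0.722, 0.167).
Then the next iterate is (a, b)₁ = (-1.278, 1.167).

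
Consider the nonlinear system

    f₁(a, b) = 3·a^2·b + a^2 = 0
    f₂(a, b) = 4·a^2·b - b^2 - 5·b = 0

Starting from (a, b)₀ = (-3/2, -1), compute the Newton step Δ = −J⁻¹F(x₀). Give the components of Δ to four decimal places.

(0.1500, 0.5333)

At (-3/2, -1): F = (-4.5000, -5.0000).
Jacobian J = [[6·a·b + 2·a, 3·a^2], [8·a·b, 4·a^2 - 2·b - 5]].
At the point, J = [[6.0000, 6.7500], [12.0000, 6.0000]] (det J = -45.0000).
Solving J·Δ = −F gives Δ = (0.1500, 0.5333).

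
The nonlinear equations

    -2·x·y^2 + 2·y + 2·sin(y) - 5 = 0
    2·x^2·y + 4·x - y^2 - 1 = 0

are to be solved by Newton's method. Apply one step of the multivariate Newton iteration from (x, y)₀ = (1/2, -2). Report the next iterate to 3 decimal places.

At (1/2, -2): F = (-14.81859, -4.000).
Jacobian J = [[-2·y^2, -4·x·y + 2·cos(y) + 2], [4·x·y + 4, 2·x^2 - 2·y]].
At the point, J = [[-8.000, 5.16771], [0.000, 4.500]] (det J = -36.000).
Solving J·Δ = −F gives Δ = (-1.278, 0.889).
Then the next iterate is (x, y)₁ = (-0.778, -1.111).

(-0.778, -1.111)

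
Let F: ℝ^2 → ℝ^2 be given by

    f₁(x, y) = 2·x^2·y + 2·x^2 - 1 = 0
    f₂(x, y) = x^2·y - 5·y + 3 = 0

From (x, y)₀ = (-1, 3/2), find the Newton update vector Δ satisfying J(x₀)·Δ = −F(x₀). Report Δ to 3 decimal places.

(0.217, -0.913)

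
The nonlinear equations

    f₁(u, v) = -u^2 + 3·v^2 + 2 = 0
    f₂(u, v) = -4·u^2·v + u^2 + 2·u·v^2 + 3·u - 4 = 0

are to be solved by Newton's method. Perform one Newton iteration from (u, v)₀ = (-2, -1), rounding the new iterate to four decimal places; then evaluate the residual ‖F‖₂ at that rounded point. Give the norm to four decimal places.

0.7582

At (-2, -1): F = (1.0000, 6.0000).
Jacobian J = [[-2·u, 6·v], [-8·u·v + 2·u + 2·v^2 + 3, -4·u^2 + 4·u·v]].
At the point, J = [[4.0000, -6.0000], [-15.0000, -8.0000]] (det J = -122.0000).
Solving J·Δ = −F gives Δ = (0.2295, 0.3197).
Then the next iterate is (u, v)₁ = (-1.7705, -0.6803).
Re-evaluating at (-1.7705, -0.6803): F = (0.253754, 0.714431), so ‖F‖₂ = 0.7582.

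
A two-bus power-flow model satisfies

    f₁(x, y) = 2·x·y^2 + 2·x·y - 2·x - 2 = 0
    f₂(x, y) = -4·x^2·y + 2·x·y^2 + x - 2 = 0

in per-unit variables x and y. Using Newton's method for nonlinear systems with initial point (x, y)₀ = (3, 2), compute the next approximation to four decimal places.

(1.9771, 1.4076)

At (3, 2): F = (28.0000, -47.0000).
Jacobian J = [[2·y^2 + 2·y - 2, 4·x·y + 2·x], [-8·x·y + 2·y^2 + 1, -4·x^2 + 4·x·y]].
At the point, J = [[10.0000, 30.0000], [-39.0000, -12.0000]] (det J = 1050.0000).
Solving J·Δ = −F gives Δ = (-1.0229, -0.5924).
Then the next iterate is (x, y)₁ = (1.9771, 1.4076).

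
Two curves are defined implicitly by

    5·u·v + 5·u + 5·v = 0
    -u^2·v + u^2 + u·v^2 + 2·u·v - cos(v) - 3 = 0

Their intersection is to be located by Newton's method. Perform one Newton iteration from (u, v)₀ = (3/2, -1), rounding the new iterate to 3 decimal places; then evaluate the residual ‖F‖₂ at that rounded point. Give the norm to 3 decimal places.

At (3/2, -1): F = (-5.000, -0.54030).
Jacobian J = [[5·v + 5, 5·u + 5], [-2·u·v + 2·u + v^2 + 2·v, -u^2 + 2·u·v + 2·u + sin(v)]].
At the point, J = [[0.000, 12.500], [5.000, -3.09147]] (det J = -62.500).
Solving J·Δ = −F gives Δ = (0.355, 0.400).
Then the next iterate is (u, v)₁ = (1.855, -0.600).
Re-evaluating at (1.855, -0.600): F = (0.710, 0.12210), so ‖F‖₂ = 0.720.

0.720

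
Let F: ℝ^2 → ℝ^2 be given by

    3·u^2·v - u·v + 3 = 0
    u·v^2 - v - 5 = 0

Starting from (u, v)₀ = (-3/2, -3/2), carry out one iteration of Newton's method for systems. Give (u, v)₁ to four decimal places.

At (-3/2, -3/2): F = (-9.3750, -6.8750).
Jacobian J = [[6·u·v - v, 3·u^2 - u], [v^2, 2·u·v - 1]].
At the point, J = [[15.0000, 8.2500], [2.2500, 3.5000]] (det J = 33.9375).
Solving J·Δ = −F gives Δ = (-0.7044, 2.4171).
Then the next iterate is (u, v)₁ = (-2.2044, 0.9171).

(-2.2044, 0.9171)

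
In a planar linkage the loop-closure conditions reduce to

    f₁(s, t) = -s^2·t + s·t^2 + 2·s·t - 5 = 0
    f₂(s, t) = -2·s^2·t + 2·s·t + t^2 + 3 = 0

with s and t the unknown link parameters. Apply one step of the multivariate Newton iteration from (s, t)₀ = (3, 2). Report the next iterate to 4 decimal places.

At (3, 2): F = (1.0000, -17.0000).
Jacobian J = [[-2·s·t + t^2 + 2·t, -s^2 + 2·s·t + 2·s], [-4·s·t + 2·t, -2·s^2 + 2·s + 2·t]].
At the point, J = [[-4.0000, 9.0000], [-20.0000, -8.0000]] (det J = 212.0000).
Solving J·Δ = −F gives Δ = (-0.6840, -0.4151).
Then the next iterate is (s, t)₁ = (2.3160, 1.5849).

(2.3160, 1.5849)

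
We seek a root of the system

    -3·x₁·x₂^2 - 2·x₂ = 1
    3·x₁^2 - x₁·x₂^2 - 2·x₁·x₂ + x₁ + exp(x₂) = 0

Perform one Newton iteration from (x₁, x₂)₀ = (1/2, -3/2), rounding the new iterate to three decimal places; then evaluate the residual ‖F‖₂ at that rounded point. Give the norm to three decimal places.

1.102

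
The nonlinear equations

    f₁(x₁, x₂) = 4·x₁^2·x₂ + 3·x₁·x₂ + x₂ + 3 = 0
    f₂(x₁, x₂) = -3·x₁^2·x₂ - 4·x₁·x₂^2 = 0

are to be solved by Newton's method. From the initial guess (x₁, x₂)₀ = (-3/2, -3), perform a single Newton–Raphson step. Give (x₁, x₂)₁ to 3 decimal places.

At (-3/2, -3): F = (-13.500, 74.250).
Jacobian J = [[8·x₁·x₂ + 3·x₂, 4·x₁^2 + 3·x₁ + 1], [-6·x₁·x₂ - 4·x₂^2, -3·x₁^2 - 8·x₁·x₂]].
At the point, J = [[27.000, 5.500], [-63.000, -42.750]] (det J = -807.750).
Solving J·Δ = −F gives Δ = (0.209, 1.429).
Then the next iterate is (x₁, x₂)₁ = (-1.291, -1.571).

(-1.291, -1.571)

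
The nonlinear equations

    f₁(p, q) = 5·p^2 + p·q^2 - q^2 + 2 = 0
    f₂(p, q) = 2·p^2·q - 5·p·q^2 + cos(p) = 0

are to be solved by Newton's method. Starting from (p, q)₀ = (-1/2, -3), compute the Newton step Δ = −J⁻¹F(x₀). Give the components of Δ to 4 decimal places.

At (-1/2, -3): F = (-10.2500, 21.877583).
Jacobian J = [[10·p + q^2, 2·p·q - 2·q], [4·p·q - 5·q^2 - sin(p), 2·p^2 - 10·p·q]].
At the point, J = [[4.0000, 9.0000], [-38.520574, -14.5000]] (det J = 288.685170).
Solving J·Δ = −F gives Δ = (0.1672, 1.0646).

(0.1672, 1.0646)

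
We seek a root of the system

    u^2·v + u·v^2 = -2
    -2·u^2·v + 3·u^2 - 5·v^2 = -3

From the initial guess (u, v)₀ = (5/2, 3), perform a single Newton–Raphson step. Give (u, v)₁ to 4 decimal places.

At (5/2, 3): F = (43.2500, -60.7500).
Jacobian J = [[2·u·v + v^2, u^2 + 2·u·v], [-4·u·v + 6·u, -2·u^2 - 10·v]].
At the point, J = [[24.0000, 21.2500], [-15.0000, -42.5000]] (det J = -701.2500).
Solving J·Δ = −F gives Δ = (-0.7803, -1.1540).
Then the next iterate is (u, v)₁ = (1.7197, 1.8460).

(1.7197, 1.8460)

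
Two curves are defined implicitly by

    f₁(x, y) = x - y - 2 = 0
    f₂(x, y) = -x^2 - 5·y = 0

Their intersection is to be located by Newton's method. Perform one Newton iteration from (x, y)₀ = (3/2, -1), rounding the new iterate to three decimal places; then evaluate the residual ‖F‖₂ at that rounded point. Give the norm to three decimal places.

0.001

At (3/2, -1): F = (0.500, 2.750).
Jacobian J = [[1, -1], [-2·x, -5]].
At the point, J = [[1.000, -1.000], [-3.000, -5.000]] (det J = -8.000).
Solving J·Δ = −F gives Δ = (0.031, 0.531).
Then the next iterate is (x, y)₁ = (1.531, -0.469).
Re-evaluating at (1.531, -0.469): F = (0.000, 0.00104), so ‖F‖₂ = 0.001.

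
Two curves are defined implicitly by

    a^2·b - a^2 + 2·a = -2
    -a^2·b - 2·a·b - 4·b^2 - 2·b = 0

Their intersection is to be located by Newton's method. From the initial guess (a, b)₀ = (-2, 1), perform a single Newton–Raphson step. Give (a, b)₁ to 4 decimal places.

(-0.4286, 0.7143)

At (-2, 1): F = (-2.0000, -6.0000).
Jacobian J = [[2·a·b - 2·a + 2, a^2], [-2·a·b - 2·b, -a^2 - 2·a - 8·b - 2]].
At the point, J = [[2.0000, 4.0000], [2.0000, -10.0000]] (det J = -28.0000).
Solving J·Δ = −F gives Δ = (1.5714, -0.2857).
Then the next iterate is (a, b)₁ = (-0.4286, 0.7143).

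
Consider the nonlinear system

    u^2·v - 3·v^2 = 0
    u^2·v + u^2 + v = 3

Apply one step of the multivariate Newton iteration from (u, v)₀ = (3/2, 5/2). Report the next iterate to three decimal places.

At (3/2, 5/2): F = (-13.125, 7.375).
Jacobian J = [[2·u·v, u^2 - 6·v], [2·u·v + 2·u, u^2 + 1]].
At the point, J = [[7.500, -12.750], [10.500, 3.250]] (det J = 158.250).
Solving J·Δ = −F gives Δ = (-0.325, -1.220).
Then the next iterate is (u, v)₁ = (1.175, 1.280).

(1.175, 1.280)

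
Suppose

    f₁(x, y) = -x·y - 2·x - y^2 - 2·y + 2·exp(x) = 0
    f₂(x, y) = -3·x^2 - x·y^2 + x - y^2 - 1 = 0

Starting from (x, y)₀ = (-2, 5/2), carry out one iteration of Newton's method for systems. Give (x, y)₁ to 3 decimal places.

(2.257, -1.496)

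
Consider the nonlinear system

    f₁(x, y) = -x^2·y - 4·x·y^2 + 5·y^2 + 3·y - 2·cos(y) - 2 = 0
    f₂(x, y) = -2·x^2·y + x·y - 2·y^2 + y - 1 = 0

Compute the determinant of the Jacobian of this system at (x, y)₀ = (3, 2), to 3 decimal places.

-91.991

J = [[-2·x·y - 4·y^2, -x^2 - 8·x·y + 10·y + 2·sin(y) + 3], [-4·x·y + y, -2·x^2 + x - 4·y + 1]].
At the point, J = [[-28.000, -32.18141], [-22.000, -22.000]].
det J = -91.991.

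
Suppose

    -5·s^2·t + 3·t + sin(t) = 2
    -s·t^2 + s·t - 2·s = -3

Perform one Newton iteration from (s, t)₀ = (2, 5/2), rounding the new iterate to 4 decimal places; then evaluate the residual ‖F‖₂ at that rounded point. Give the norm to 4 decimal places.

At (2, 5/2): F = (-43.901528, -8.5000).
Jacobian J = [[-10·s·t, -5·s^2 + cos(t) + 3], [-t^2 + t - 2, -2·s·t + s]].
At the point, J = [[-50.0000, -17.801144], [-5.7500, -8.0000]] (det J = 297.643424).
Solving J·Δ = −F gives Δ = (-0.6716, -0.5798).
Then the next iterate is (s, t)₁ = (1.3284, 1.9202).
Re-evaluating at (1.3284, 1.9202): F = (-12.242195, -2.004040), so ‖F‖₂ = 12.4051.

12.4051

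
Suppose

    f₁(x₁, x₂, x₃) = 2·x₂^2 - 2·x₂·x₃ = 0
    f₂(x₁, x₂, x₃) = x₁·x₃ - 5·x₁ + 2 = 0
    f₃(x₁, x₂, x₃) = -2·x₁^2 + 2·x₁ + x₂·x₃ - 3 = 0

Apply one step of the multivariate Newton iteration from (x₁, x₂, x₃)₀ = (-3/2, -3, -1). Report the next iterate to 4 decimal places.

(0.0670, -1.1607, 0.0655)

At (-3/2, -3, -1): F = (12.0000, 11.0000, -7.5000).
Jacobian J = [[0, 4·x₂ - 2·x₃, -2·x₂], [x₃ - 5, 0, x₁], [-4·x₁ + 2, x₃, x₂]].
At the point, J = [[0.0000, -10.0000, 6.0000], [-6.0000, 0.0000, -1.5000], [8.0000, -1.0000, -3.0000]] (det J = 336.0000).
Solving J·Δ = −F gives Δ = (1.5670, 1.8393, 1.0655).
Then the next iterate is (x₁, x₂, x₃)₁ = (0.0670, -1.1607, 0.0655).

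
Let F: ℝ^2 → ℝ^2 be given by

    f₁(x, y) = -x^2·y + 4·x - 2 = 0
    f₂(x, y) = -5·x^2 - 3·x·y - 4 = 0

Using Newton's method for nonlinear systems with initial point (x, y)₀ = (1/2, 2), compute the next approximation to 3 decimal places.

At (1/2, 2): F = (-0.500, -8.250).
Jacobian J = [[-2·x·y + 4, -x^2], [-10·x - 3·y, -3·x]].
At the point, J = [[2.000, -0.250], [-11.000, -1.500]] (det J = -5.750).
Solving J·Δ = −F gives Δ = (-0.228, -3.826).
Then the next iterate is (x, y)₁ = (0.272, -1.826).

(0.272, -1.826)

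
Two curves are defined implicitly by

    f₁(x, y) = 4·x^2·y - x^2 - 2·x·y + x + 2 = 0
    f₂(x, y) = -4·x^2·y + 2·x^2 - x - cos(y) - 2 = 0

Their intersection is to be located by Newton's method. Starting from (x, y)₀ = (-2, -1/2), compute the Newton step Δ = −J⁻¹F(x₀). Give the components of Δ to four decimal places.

(0.6564, 0.2405)

At (-2, -1/2): F = (-14.0000, 15.122417).
Jacobian J = [[8·x·y - 2·x - 2·y + 1, 4·x^2 - 2·x], [-8·x·y + 4·x - 1, -4·x^2 + sin(y)]].
At the point, J = [[14.0000, 20.0000], [-17.0000, -16.479426]] (det J = 109.288042).
Solving J·Δ = −F gives Δ = (0.6564, 0.2405).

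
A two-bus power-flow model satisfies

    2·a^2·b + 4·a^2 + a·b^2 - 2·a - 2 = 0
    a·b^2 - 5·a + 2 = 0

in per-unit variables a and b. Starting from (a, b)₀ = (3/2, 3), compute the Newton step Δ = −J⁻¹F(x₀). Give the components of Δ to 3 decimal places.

(-0.613, -0.616)

At (3/2, 3): F = (31.000, 8.000).
Jacobian J = [[4·a·b + 8·a + b^2 - 2, 2·a^2 + 2·a·b], [b^2 - 5, 2·a·b]].
At the point, J = [[37.000, 13.500], [4.000, 9.000]] (det J = 279.000).
Solving J·Δ = −F gives Δ = (-0.613, -0.616).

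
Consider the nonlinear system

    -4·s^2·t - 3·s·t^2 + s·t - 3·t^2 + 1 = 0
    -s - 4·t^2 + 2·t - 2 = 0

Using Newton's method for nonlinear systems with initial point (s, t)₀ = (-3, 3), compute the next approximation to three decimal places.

At (-3, 3): F = (-62.000, -29.000).
Jacobian J = [[-8·s·t - 3·t^2 + t, -4·s^2 - 6·s·t + s - 6·t], [-1, -8·t + 2]].
At the point, J = [[48.000, -3.000], [-1.000, -22.000]] (det J = -1059.000).
Solving J·Δ = −F gives Δ = (1.206, -1.373).
Then the next iterate is (s, t)₁ = (-1.794, 1.627).

(-1.794, 1.627)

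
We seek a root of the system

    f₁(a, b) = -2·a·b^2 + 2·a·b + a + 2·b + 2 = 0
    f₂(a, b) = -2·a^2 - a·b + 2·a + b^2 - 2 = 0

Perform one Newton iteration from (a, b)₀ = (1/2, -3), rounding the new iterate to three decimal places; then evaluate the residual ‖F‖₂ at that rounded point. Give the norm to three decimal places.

4.530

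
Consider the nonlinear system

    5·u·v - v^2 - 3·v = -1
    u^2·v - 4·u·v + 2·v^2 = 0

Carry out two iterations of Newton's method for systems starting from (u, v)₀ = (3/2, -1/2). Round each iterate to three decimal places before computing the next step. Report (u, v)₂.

At (3/2, -1/2): F = (-1.500, 2.375).
Jacobian J = [[5·v, 5·u - 2·v - 3], [2·u·v - 4·v, u^2 - 4·u + 4·v]].
At the point, J = [[-2.500, 5.500], [0.500, -5.750]] (det J = 11.625).
Solving J·Δ = −F gives Δ = (0.382, 0.446).
Then the next iterate is (u, v)₁ = (1.882, -0.054).
Round to (1.882, -0.054) and repeat: F = (0.65094, 0.22108), J = [[-0.270, 6.518], [0.01274, -4.20208]].
Δ = (3.972, 0.065), so (u, v)₂ = (5.854, 0.011).

(5.854, 0.011)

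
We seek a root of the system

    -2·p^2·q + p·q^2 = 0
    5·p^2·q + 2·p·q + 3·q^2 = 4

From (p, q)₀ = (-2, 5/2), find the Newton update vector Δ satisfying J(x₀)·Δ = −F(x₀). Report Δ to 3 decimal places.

At (-2, 5/2): F = (-32.500, 54.750).
Jacobian J = [[-4·p·q + q^2, -2·p^2 + 2·p·q], [10·p·q + 2·q, 5·p^2 + 2·p + 6·q]].
At the point, J = [[26.250, -18.000], [-45.000, 31.000]] (det J = 3.750).
Solving J·Δ = −F gives Δ = (5.867, 6.750).

(5.867, 6.750)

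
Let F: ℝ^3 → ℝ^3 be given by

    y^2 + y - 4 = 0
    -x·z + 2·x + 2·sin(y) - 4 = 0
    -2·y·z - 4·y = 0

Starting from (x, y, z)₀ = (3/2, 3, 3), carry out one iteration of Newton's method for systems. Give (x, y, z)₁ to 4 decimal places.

(3.1879, 1.8571, -0.0952)

At (3/2, 3, 3): F = (8.0000, -5.217760, -30.0000).
Jacobian J = [[0, 2·y + 1, 0], [-z + 2, 2·cos(y), -x], [0, -2·z - 4, -2·y]].
At the point, J = [[0.0000, 7.0000, 0.0000], [-1.0000, -1.979985, -1.5000], [0.0000, -10.0000, -6.0000]] (det J = -42.0000).
Solving J·Δ = −F gives Δ = (1.6879, -1.1429, -3.0952).
Then the next iterate is (x, y, z)₁ = (3.1879, 1.8571, -0.0952).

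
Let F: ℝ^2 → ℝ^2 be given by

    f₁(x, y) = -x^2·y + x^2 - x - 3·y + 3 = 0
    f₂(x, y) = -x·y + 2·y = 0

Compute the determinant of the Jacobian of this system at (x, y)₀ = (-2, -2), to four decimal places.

J = [[-2·x·y + 2·x - 1, -x^2 - 3], [-y, -x + 2]].
At the point, J = [[-13.0000, -7.0000], [2.0000, 4.0000]].
det J = -38.0000.

-38.0000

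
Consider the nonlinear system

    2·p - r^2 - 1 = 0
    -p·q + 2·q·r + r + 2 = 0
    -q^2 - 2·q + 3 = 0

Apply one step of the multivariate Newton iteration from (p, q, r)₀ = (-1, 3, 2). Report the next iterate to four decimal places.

(0.5000, 1.5000, 1.0000)

At (-1, 3, 2): F = (-7.0000, 19.0000, -12.0000).
Jacobian J = [[2, 0, -2·r], [-q, -p + 2·r, 2·q + 1], [0, -2·q - 2, 0]].
At the point, J = [[2.0000, 0.0000, -4.0000], [-3.0000, 5.0000, 7.0000], [0.0000, -8.0000, 0.0000]] (det J = 16.0000).
Solving J·Δ = −F gives Δ = (1.5000, -1.5000, -1.0000).
Then the next iterate is (p, q, r)₁ = (0.5000, 1.5000, 1.0000).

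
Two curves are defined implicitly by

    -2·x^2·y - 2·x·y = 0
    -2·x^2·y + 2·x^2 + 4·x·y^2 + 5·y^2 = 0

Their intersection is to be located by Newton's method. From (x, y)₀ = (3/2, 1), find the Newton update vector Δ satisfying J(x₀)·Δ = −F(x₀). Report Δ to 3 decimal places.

(-0.443, -0.527)

At (3/2, 1): F = (-7.500, 11.000).
Jacobian J = [[-4·x·y - 2·y, -2·x^2 - 2·x], [-4·x·y + 4·x + 4·y^2, -2·x^2 + 8·x·y + 10·y]].
At the point, J = [[-8.000, -7.500], [4.000, 17.500]] (det J = -110.000).
Solving J·Δ = −F gives Δ = (-0.443, -0.527).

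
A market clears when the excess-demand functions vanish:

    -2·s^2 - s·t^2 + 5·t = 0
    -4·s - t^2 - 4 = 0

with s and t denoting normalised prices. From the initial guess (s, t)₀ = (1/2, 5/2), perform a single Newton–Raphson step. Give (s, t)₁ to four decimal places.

(0.7683, -0.1646)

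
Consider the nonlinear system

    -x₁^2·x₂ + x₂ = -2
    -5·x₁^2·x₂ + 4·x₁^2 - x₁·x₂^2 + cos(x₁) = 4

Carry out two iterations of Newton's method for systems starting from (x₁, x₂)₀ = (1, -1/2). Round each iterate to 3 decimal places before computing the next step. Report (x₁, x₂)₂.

(-0.826, -3.004)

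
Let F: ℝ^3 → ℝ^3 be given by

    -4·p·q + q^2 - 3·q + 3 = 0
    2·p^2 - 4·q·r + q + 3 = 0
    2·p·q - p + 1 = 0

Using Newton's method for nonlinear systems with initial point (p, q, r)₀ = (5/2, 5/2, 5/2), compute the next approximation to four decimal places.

(0.9306, 1.5556, 1.0806)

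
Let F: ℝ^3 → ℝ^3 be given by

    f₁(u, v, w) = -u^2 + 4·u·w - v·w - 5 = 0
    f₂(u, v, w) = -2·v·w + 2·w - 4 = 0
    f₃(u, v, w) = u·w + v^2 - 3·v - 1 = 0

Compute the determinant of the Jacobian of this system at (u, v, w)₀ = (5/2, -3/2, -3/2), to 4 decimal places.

-372.0000

J = [[-2·u + 4·w, -w, 4·u - v], [0, -2·w, -2·v + 2], [w, 2·v - 3, u]].
At the point, J = [[-11.0000, 1.5000, 11.5000], [0.0000, 3.0000, 5.0000], [-1.5000, -6.0000, 2.5000]].
det J = -372.0000.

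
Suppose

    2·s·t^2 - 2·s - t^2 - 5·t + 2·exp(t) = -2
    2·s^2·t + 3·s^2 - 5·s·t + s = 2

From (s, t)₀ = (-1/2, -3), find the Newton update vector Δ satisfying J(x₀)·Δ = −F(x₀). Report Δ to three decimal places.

At (-1/2, -3): F = (0.09957, -10.750).
Jacobian J = [[2·t^2 - 2, 4·s·t - 2·t + 2·exp(t) - 5], [4·s·t + 6·s - 5·t + 1, 2·s^2 - 5·s]].
At the point, J = [[16.000, 7.09957], [19.000, 3.000]] (det J = -86.89191).
Solving J·Δ = −F gives Δ = (0.882, -2.001).

(0.882, -2.001)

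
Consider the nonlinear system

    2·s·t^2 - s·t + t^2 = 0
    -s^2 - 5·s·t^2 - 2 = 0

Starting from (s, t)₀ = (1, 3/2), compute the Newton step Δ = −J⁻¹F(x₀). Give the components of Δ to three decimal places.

At (1, 3/2): F = (5.250, -14.250).
Jacobian J = [[2·t^2 - t, 4·s·t - s + 2·t], [-2·s - 5·t^2, -10·s·t]].
At the point, J = [[3.000, 8.000], [-13.250, -15.000]] (det J = 61.000).
Solving J·Δ = −F gives Δ = (-0.578, -0.440).

(-0.578, -0.440)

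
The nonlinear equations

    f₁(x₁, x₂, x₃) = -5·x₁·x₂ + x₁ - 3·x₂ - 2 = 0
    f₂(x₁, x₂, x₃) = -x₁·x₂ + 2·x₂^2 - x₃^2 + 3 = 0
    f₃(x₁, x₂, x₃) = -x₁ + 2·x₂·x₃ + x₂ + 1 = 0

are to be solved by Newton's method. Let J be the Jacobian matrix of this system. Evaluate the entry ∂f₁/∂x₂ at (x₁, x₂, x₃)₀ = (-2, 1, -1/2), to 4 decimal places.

∂f₁/∂x₂ = -5·x₁ - 3.
At (-2, 1, -1/2) this is 7.0000.

7.0000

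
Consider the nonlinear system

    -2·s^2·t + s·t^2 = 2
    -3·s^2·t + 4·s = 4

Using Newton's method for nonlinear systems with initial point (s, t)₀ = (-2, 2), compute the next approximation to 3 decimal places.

(-0.731, 1.962)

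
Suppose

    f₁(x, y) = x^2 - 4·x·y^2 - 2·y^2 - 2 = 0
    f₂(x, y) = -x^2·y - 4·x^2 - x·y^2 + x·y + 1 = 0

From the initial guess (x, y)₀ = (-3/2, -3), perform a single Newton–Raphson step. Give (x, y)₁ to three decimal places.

(-1.286, -1.837)

At (-3/2, -3): F = (36.250, 16.750).
Jacobian J = [[2·x - 4·y^2, -8·x·y - 4·y], [-2·x·y - 8·x - y^2 + y, -x^2 - 2·x·y + x]].
At the point, J = [[-39.000, -24.000], [-9.000, -12.750]] (det J = 281.250).
Solving J·Δ = −F gives Δ = (0.214, 1.163).
Then the next iterate is (x, y)₁ = (-1.286, -1.837).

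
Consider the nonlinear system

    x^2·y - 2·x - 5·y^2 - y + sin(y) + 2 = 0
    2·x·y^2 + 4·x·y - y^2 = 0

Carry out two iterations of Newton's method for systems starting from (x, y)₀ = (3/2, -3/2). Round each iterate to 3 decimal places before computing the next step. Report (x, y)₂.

(0.322, -1.352)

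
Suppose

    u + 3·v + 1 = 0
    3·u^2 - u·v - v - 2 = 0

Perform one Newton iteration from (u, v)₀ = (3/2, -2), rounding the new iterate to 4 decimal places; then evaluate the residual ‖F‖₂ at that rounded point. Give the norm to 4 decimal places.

At (3/2, -2): F = (-3.5000, 9.7500).
Jacobian J = [[1, 3], [6·u - v, -u - 1]].
At the point, J = [[1.0000, 3.0000], [11.0000, -2.5000]] (det J = -35.5000).
Solving J·Δ = −F gives Δ = (-0.5775, 1.3592).
Then the next iterate is (u, v)₁ = (0.9225, -0.6408).
Re-evaluating at (0.9225, -0.6408): F = (0.0001, 1.784957), so ‖F‖₂ = 1.7850.

1.7850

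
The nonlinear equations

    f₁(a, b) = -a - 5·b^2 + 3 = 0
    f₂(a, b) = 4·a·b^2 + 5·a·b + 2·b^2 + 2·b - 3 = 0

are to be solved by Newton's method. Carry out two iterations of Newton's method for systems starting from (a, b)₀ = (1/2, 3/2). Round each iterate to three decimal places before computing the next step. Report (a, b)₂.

At (1/2, 3/2): F = (-8.750, 12.750).
Jacobian J = [[-1, -10·b], [4·b^2 + 5·b, 8·a·b + 5·a + 4·b + 2]].
At the point, J = [[-1.000, -15.000], [16.500, 16.500]] (det J = 231.000).
Solving J·Δ = −F gives Δ = (-0.203, -0.570).
Then the next iterate is (a, b)₁ = (0.297, 0.930).
Round to (0.297, 0.930) and repeat: F = (-1.62150, 2.99835), J = [[-1.000, -9.300], [8.10960, 9.41468]].
Δ = (-0.191, -0.154), so (a, b)₂ = (0.106, 0.776).

(0.106, 0.776)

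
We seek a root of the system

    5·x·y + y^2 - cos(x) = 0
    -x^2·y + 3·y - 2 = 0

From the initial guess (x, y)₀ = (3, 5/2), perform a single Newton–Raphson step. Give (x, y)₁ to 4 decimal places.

At (3, 5/2): F = (44.739992, -17.0000).
Jacobian J = [[5·y + sin(x), 5·x + 2·y], [-2·x·y, -x^2 + 3]].
At the point, J = [[12.641120, 20.0000], [-15.0000, -6.0000]] (det J = 224.153280).
Solving J·Δ = −F gives Δ = (-0.3192, -2.0352).
Then the next iterate is (x, y)₁ = (2.6808, 0.4648).

(2.6808, 0.4648)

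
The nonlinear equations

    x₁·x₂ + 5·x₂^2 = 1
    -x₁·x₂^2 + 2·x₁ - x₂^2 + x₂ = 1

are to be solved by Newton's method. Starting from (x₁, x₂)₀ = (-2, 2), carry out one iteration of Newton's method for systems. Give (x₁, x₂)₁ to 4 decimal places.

At (-2, 2): F = (15.0000, 1.0000).
Jacobian J = [[x₂, x₁ + 10·x₂], [-x₂^2 + 2, -2·x₁·x₂ - 2·x₂ + 1]].
At the point, J = [[2.0000, 18.0000], [-2.0000, 5.0000]] (det J = 46.0000).
Solving J·Δ = −F gives Δ = (-1.2391, -0.6957).
Then the next iterate is (x₁, x₂)₁ = (-3.2391, 1.3043).

(-3.2391, 1.3043)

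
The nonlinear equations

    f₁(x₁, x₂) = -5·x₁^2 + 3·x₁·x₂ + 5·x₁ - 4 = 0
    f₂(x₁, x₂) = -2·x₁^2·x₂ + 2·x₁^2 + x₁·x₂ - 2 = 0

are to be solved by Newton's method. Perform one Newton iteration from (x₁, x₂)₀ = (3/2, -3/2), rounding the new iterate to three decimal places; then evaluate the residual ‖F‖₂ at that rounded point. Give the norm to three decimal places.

23.654

At (3/2, -3/2): F = (-14.500, 7.000).
Jacobian J = [[-10·x₁ + 3·x₂ + 5, 3·x₁], [-4·x₁·x₂ + 4·x₁ + x₂, -2·x₁^2 + x₁]].
At the point, J = [[-14.500, 4.500], [13.500, -3.000]] (det J = -17.250).
Solving J·Δ = −F gives Δ = (0.696, 5.464).
Then the next iterate is (x₁, x₂)₁ = (2.196, 3.964).
Re-evaluating at (2.196, 3.964): F = (8.98275, -21.88234), so ‖F‖₂ = 23.654.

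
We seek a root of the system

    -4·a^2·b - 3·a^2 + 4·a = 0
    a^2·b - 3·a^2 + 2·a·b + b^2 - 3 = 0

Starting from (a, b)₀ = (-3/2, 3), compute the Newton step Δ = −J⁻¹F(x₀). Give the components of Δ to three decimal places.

At (-3/2, 3): F = (-39.750, -3.000).
Jacobian J = [[-8·a·b - 6·a + 4, -4·a^2], [2·a·b - 6·a + 2·b, a^2 + 2·a + 2·b]].
At the point, J = [[49.000, -9.000], [6.000, 5.250]] (det J = 311.250).
Solving J·Δ = −F gives Δ = (0.757, -0.294).

(0.757, -0.294)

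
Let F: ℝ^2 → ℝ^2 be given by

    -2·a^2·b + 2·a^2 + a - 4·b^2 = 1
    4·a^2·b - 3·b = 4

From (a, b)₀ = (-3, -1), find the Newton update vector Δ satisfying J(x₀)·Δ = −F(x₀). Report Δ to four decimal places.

(1.0674, 0.3449)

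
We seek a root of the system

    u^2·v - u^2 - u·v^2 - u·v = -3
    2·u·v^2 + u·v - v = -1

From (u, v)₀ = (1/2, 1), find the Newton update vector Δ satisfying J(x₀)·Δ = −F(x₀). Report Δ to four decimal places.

At (1/2, 1): F = (2.0000, 1.5000).
Jacobian J = [[2·u·v - 2·u - v^2 - v, u^2 - 2·u·v - u], [2·v^2 + v, 4·u·v + u - 1]].
At the point, J = [[-2.0000, -1.2500], [3.0000, 1.5000]] (det J = 0.7500).
Solving J·Δ = −F gives Δ = (-6.5000, 12.0000).

(-6.5000, 12.0000)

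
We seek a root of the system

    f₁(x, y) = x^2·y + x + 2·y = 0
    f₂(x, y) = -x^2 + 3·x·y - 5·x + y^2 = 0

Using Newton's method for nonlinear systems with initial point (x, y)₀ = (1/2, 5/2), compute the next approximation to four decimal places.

At (1/2, 5/2): F = (6.1250, 7.2500).
Jacobian J = [[2·x·y + 1, x^2 + 2], [-2·x + 3·y - 5, 3·x + 2·y]].
At the point, J = [[3.5000, 2.2500], [1.5000, 6.5000]] (det J = 19.3750).
Solving J·Δ = −F gives Δ = (-1.2129, -0.8355).
Then the next iterate is (x, y)₁ = (-0.7129, 1.6645).

(-0.7129, 1.6645)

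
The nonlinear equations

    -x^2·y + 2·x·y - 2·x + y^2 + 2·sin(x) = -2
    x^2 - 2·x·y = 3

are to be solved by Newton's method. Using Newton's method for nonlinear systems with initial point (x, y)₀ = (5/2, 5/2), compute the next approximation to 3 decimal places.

(1.994, 0.650)

At (5/2, 5/2): F = (1.32194, -9.250).
Jacobian J = [[-2·x·y + 2·y + 2·cos(x) - 2, -x^2 + 2·x + 2·y], [2·x - 2·y, -2·x]].
At the point, J = [[-11.10229, 3.750], [0.000, -5.000]] (det J = 55.51144).
Solving J·Δ = −F gives Δ = (-0.506, -1.850).
Then the next iterate is (x, y)₁ = (1.994, 0.650).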